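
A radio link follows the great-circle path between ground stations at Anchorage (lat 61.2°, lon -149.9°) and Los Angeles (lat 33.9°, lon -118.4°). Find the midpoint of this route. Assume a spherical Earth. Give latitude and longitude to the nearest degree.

Convert each endpoint to a unit vector on the sphere (x = cos φ cos λ, y = cos φ sin λ, z = sin φ).
The central angle between the endpoints is δ = arccos(p₁·p₂) ≈ 0.592 rad (33.9°).
Interpolate at f = 1/2 with slerp weights a = sin((1−f)δ)/sin δ ≈ 0.523, b = sin(fδ)/sin δ ≈ 0.523.
p = a·p₁ + b·p₂ ≈ (-0.424, -0.508, 0.750); φ = arcsin(p_z) ≈ 48.56°, λ = atan2(p_y, p_x) ≈ -129.87°.

≈ lat 49°, lon -130°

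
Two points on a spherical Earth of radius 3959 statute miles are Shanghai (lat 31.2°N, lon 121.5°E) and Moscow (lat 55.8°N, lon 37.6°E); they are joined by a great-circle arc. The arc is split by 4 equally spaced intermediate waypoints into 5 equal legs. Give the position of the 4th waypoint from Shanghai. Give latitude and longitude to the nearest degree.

The haversine formula gives a central angle δ ≈ 1.071 rad (61.3°) between the endpoints.
Interpolate at f = 4/5 with slerp weights a = sin((1−f)δ)/sin δ ≈ 0.242, b = sin(fδ)/sin δ ≈ 0.861.
p = a·p₁ + b·p₂ ≈ (0.275, 0.472, 0.838); φ = arcsin(p_z) ≈ 56.89°, λ = atan2(p_y, p_x) ≈ 59.75°.

≈ lat 57°N, lon 60°E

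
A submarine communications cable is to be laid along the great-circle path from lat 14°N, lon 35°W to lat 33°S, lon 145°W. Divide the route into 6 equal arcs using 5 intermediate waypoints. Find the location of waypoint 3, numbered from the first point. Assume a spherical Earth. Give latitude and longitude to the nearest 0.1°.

Convert each endpoint to a unit vector on the sphere (x = cos φ cos λ, y = cos φ sin λ, z = sin φ).
The central angle between the endpoints is δ = arccos(p₁·p₂) ≈ 1.993 rad (114.2°).
Interpolate at f = 3/6 with slerp weights a = sin((1−f)δ)/sin δ ≈ 0.921, b = sin(fδ)/sin δ ≈ 0.921.
p = a·p₁ + b·p₂ ≈ (0.099, -0.955, -0.279); φ = arcsin(p_z) ≈ -16.18°, λ = atan2(p_y, p_x) ≈ -84.07°.

≈ lat 16.2°S, lon 84.1°W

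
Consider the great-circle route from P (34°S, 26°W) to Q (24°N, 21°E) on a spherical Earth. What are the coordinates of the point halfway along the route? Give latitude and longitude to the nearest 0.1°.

The haversine formula gives a central angle δ ≈ 1.278 rad (73.2°) between the endpoints.
Interpolate at f = 1/2 with slerp weights a = sin((1−f)δ)/sin δ ≈ 0.623, b = sin(fδ)/sin δ ≈ 0.623.
p = a·p₁ + b·p₂ ≈ (0.995, -0.022, -0.095); φ = arcsin(p_z) ≈ -5.45°, λ = atan2(p_y, p_x) ≈ -1.29°.

≈ (5.4°S, 1.3°W)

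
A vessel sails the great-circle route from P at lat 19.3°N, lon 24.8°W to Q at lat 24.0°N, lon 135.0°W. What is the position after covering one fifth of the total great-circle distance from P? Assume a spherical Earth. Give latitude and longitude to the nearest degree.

Write both endpoints as unit vectors p₁, p₂ with components (cos φ cos λ, cos φ sin λ, sin φ).
The central angle between the endpoints is δ = arccos(p₁·p₂) ≈ 1.735 rad (99.4°).
Interpolate at f = 1/5 with slerp weights a = sin((1−f)δ)/sin δ ≈ 0.997, b = sin(fδ)/sin δ ≈ 0.345.
p = a·p₁ + b·p₂ ≈ (0.631, -0.617, 0.470); φ = arcsin(p_z) ≈ 28.01°, λ = atan2(p_y, p_x) ≈ -44.35°.

≈ lat 28°N, lon 44°W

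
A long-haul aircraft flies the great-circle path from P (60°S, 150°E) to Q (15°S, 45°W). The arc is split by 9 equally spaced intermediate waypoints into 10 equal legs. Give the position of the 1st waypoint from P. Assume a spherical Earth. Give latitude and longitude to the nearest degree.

From cos δ = sin φ₁ sin φ₂ + cos φ₁ cos φ₂ cos Δλ, the central angle is δ ≈ 1.816 rad (104.0°).
Interpolate at f = 1/10 with slerp weights a = sin((1−f)δ)/sin δ ≈ 1.029, b = sin(fδ)/sin δ ≈ 0.186.
p = a·p₁ + b·p₂ ≈ (-0.318, 0.130, -0.939); φ = arcsin(p_z) ≈ -69.89°, λ = atan2(p_y, p_x) ≈ 157.78°.

≈ (70°S, 158°E)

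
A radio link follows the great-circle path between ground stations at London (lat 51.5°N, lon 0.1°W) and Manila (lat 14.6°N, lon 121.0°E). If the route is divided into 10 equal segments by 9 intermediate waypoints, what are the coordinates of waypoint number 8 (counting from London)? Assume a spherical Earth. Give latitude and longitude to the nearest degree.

≈ lat 31°N, lon 109°E

Write both endpoints as unit vectors p₁, p₂ with components (cos φ cos λ, cos φ sin λ, sin φ).
The central angle between the endpoints is δ = arccos(p₁·p₂) ≈ 1.685 rad (96.5°).
Interpolate at f = 8/10 with slerp weights a = sin((1−f)δ)/sin δ ≈ 0.333, b = sin(fδ)/sin δ ≈ 0.982.
p = a·p₁ + b·p₂ ≈ (-0.282, 0.814, 0.508); φ = arcsin(p_z) ≈ 30.52°, λ = atan2(p_y, p_x) ≈ 109.12°.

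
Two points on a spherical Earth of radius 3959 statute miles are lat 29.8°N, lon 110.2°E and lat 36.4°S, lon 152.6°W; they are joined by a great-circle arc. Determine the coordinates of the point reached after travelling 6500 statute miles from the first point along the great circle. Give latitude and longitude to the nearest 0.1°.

≈ lat 28.1°S, lon 172.1°W

Write both endpoints as unit vectors p₁, p₂ with components (cos φ cos λ, cos φ sin λ, sin φ).
The central angle between the endpoints is δ = arccos(p₁·p₂) ≈ 1.963 rad (112.5°). The total great-circle distance is δ·R ≈ 1.963 × 3959 ≈ 7772 mi, so the target fraction is f = 6500/7772 ≈ 0.836.
Interpolate at f ≈ 0.836 with slerp weights a = sin((1−f)δ)/sin δ ≈ 0.342, b = sin(fδ)/sin δ ≈ 1.080.
p = a·p₁ + b·p₂ ≈ (-0.874, -0.121, -0.471); φ = arcsin(p_z) ≈ -28.08°, λ = atan2(p_y, p_x) ≈ -172.09°.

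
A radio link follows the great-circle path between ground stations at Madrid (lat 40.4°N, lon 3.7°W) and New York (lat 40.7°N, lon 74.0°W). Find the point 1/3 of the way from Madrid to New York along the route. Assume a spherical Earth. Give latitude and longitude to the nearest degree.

≈ lat 46°N, lon 26°W

From cos δ = sin φ₁ sin φ₂ + cos φ₁ cos φ₂ cos Δλ, the central angle is δ ≈ 0.906 rad (51.9°).
Interpolate at f = 1/3 with slerp weights a = sin((1−f)δ)/sin δ ≈ 0.722, b = sin(fδ)/sin δ ≈ 0.378.
p = a·p₁ + b·p₂ ≈ (0.627, -0.311, 0.714); φ = arcsin(p_z) ≈ 45.57°, λ = atan2(p_y, p_x) ≈ -26.36°.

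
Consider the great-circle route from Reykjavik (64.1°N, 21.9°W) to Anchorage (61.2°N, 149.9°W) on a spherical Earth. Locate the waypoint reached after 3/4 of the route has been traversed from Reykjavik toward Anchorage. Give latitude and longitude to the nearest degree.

≈ (71°N, 132°W)

From cos δ = sin φ₁ sin φ₂ + cos φ₁ cos φ₂ cos Δλ, the central angle is δ ≈ 0.852 rad (48.8°).
Interpolate at f = 3/4 with slerp weights a = sin((1−f)δ)/sin δ ≈ 0.281, b = sin(fδ)/sin δ ≈ 0.792.
p = a·p₁ + b·p₂ ≈ (-0.216, -0.237, 0.947); φ = arcsin(p_z) ≈ 71.27°, λ = atan2(p_y, p_x) ≈ -132.38°.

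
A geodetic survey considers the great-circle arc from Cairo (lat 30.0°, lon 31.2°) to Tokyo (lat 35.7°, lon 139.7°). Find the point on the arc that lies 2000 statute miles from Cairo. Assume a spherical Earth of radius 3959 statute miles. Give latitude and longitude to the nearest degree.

≈ lat 45°, lon 63°

Convert each endpoint to a unit vector on the sphere (x = cos φ cos λ, y = cos φ sin λ, z = sin φ).
The central angle between the endpoints is δ = arccos(p₁·p₂) ≈ 1.502 rad (86.1°). The total great-circle distance is δ·R ≈ 1.502 × 3959 ≈ 5947 mi, so the target fraction is f = 2000/5947 ≈ 0.336.
Interpolate at f ≈ 0.336 with slerp weights a = sin((1−f)δ)/sin δ ≈ 0.842, b = sin(fδ)/sin δ ≈ 0.485.
p = a·p₁ + b·p₂ ≈ (0.323, 0.632, 0.704); φ = arcsin(p_z) ≈ 44.75°, λ = atan2(p_y, p_x) ≈ 62.94°.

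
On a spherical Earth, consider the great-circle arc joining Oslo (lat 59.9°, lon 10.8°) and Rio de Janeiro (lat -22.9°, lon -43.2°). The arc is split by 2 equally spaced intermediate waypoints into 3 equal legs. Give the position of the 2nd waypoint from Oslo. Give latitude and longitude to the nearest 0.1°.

≈ lat 6.0°, lon -31.0°

Write both endpoints as unit vectors p₁, p₂ with components (cos φ cos λ, cos φ sin λ, sin φ).
The central angle between the endpoints is δ = arccos(p₁·p₂) ≈ 1.636 rad (93.7°).
Interpolate at f = 2/3 with slerp weights a = sin((1−f)δ)/sin δ ≈ 0.520, b = sin(fδ)/sin δ ≈ 0.889.
p = a·p₁ + b·p₂ ≈ (0.853, -0.512, 0.104); φ = arcsin(p_z) ≈ 5.96°, λ = atan2(p_y, p_x) ≈ -30.96°.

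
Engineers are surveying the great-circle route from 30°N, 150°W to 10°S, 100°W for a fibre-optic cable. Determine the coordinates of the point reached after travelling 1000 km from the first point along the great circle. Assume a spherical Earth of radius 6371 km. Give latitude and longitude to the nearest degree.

≈ 25°N, 142°W

The haversine formula gives a central angle δ ≈ 1.091 rad (62.5°) between the endpoints. The total great-circle distance is δ·R ≈ 1.091 × 6371 ≈ 6952 km, so the target fraction is f = 1000/6952 ≈ 0.144.
Interpolate at f ≈ 0.144 with slerp weights a = sin((1−f)δ)/sin δ ≈ 0.906, b = sin(fδ)/sin δ ≈ 0.176.
p = a·p₁ + b·p₂ ≈ (-0.710, -0.563, 0.423); φ = arcsin(p_z) ≈ 25.00°, λ = atan2(p_y, p_x) ≈ -141.57°.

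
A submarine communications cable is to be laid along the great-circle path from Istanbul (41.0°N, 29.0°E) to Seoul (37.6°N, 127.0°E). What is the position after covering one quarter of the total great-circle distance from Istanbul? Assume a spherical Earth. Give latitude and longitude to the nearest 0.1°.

From cos δ = sin φ₁ sin φ₂ + cos φ₁ cos φ₂ cos Δλ, the central angle is δ ≈ 1.248 rad (71.5°).
Interpolate at f = 1/4 with slerp weights a = sin((1−f)δ)/sin δ ≈ 0.849, b = sin(fδ)/sin δ ≈ 0.324.
p = a·p₁ + b·p₂ ≈ (0.406, 0.515, 0.755); φ = arcsin(p_z) ≈ 48.99°, λ = atan2(p_y, p_x) ≈ 51.77°.

≈ (49.0°N, 51.8°E)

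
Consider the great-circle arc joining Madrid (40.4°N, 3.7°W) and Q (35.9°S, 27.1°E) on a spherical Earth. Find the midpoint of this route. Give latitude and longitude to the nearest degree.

≈ (2°N, 12°E)

From cos δ = sin φ₁ sin φ₂ + cos φ₁ cos φ₂ cos Δλ, the central angle is δ ≈ 1.420 rad (81.4°).
Interpolate at f = 1/2 with slerp weights a = sin((1−f)δ)/sin δ ≈ 0.659, b = sin(fδ)/sin δ ≈ 0.659.
p = a·p₁ + b·p₂ ≈ (0.977, 0.211, 0.041); φ = arcsin(p_z) ≈ 2.33°, λ = atan2(p_y, p_x) ≈ 12.19°.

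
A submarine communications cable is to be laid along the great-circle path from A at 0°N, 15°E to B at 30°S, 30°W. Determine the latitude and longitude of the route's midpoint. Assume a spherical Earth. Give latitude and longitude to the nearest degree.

Convert each endpoint to a unit vector on the sphere (x = cos φ cos λ, y = cos φ sin λ, z = sin φ).
The central angle between the endpoints is δ = arccos(p₁·p₂) ≈ 0.912 rad (52.2°).
Interpolate at f = 1/2 with slerp weights a = sin((1−f)δ)/sin δ ≈ 0.557, b = sin(fδ)/sin δ ≈ 0.557.
p = a·p₁ + b·p₂ ≈ (0.956, -0.097, -0.278); φ = arcsin(p_z) ≈ -16.17°, λ = atan2(p_y, p_x) ≈ -5.80°.

≈ 16°S, 6°W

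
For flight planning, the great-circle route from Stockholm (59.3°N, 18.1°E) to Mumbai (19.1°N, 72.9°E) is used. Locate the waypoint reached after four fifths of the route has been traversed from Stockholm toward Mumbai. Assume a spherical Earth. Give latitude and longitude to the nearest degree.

≈ (29°N, 67°E)

Convert each endpoint to a unit vector on the sphere (x = cos φ cos λ, y = cos φ sin λ, z = sin φ).
The central angle between the endpoints is δ = arccos(p₁·p₂) ≈ 0.977 rad (56.0°).
Interpolate at f = 4/5 with slerp weights a = sin((1−f)δ)/sin δ ≈ 0.234, b = sin(fδ)/sin δ ≈ 0.850.
p = a·p₁ + b·p₂ ≈ (0.350, 0.805, 0.480); φ = arcsin(p_z) ≈ 28.66°, λ = atan2(p_y, p_x) ≈ 66.51°.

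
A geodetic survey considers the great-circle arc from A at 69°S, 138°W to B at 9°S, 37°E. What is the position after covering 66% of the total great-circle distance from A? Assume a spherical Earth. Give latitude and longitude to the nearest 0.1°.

Convert each endpoint to a unit vector on the sphere (x = cos φ cos λ, y = cos φ sin λ, z = sin φ).
The central angle between the endpoints is δ = arccos(p₁·p₂) ≈ 1.779 rad (101.9°).
Interpolate at f = 0.66 with slerp weights a = sin((1−f)δ)/sin δ ≈ 0.581, b = sin(fδ)/sin δ ≈ 0.943.
p = a·p₁ + b·p₂ ≈ (0.589, 0.421, -0.690); φ = arcsin(p_z) ≈ -43.63°, λ = atan2(p_y, p_x) ≈ 35.56°.

≈ 43.6°S, 35.6°E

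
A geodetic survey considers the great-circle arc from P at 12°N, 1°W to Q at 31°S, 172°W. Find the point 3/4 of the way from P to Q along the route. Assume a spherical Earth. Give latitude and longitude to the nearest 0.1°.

Write both endpoints as unit vectors p₁, p₂ with components (cos φ cos λ, cos φ sin λ, sin φ).
The central angle between the endpoints is δ = arccos(p₁·p₂) ≈ 2.780 rad (159.3°).
Interpolate at f = 3/4 with slerp weights a = sin((1−f)δ)/sin δ ≈ 1.808, b = sin(fδ)/sin δ ≈ 2.459.
p = a·p₁ + b·p₂ ≈ (-0.319, -0.324, -0.891); φ = arcsin(p_z) ≈ -62.95°, λ = atan2(p_y, p_x) ≈ -134.53°.

≈ 62.9°S, 134.5°W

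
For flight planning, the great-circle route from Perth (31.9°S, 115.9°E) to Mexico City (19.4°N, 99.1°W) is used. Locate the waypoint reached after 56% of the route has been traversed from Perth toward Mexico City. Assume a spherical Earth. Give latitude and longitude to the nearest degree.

≈ 15°S, 154°W

Convert each endpoint to a unit vector on the sphere (x = cos φ cos λ, y = cos φ sin λ, z = sin φ).
The central angle between the endpoints is δ = arccos(p₁·p₂) ≈ 2.553 rad (146.3°).
Interpolate at f = 0.56 with slerp weights a = sin((1−f)δ)/sin δ ≈ 1.623, b = sin(fδ)/sin δ ≈ 1.782.
p = a·p₁ + b·p₂ ≈ (-0.868, -0.421, -0.266); φ = arcsin(p_z) ≈ -15.40°, λ = atan2(p_y, p_x) ≈ -154.14°.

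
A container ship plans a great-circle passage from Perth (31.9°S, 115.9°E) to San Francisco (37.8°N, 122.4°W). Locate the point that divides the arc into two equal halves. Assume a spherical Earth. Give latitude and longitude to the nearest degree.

The haversine formula gives a central angle δ ≈ 2.314 rad (132.6°) between the endpoints.
Interpolate at f = 1/2 with slerp weights a = sin((1−f)δ)/sin δ ≈ 1.243, b = sin(fδ)/sin δ ≈ 1.243.
p = a·p₁ + b·p₂ ≈ (-0.987, 0.120, 0.105); φ = arcsin(p_z) ≈ 6.03°, λ = atan2(p_y, p_x) ≈ 173.07°.

≈ (6°N, 173°E)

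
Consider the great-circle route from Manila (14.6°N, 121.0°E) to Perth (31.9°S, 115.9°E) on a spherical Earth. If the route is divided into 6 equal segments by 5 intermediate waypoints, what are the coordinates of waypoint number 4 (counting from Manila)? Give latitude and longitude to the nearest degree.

From cos δ = sin φ₁ sin φ₂ + cos φ₁ cos φ₂ cos Δλ, the central angle is δ ≈ 0.816 rad (46.8°).
Interpolate at f = 4/6 with slerp weights a = sin((1−f)δ)/sin δ ≈ 0.369, b = sin(fδ)/sin δ ≈ 0.711.
p = a·p₁ + b·p₂ ≈ (-0.447, 0.849, -0.283); φ = arcsin(p_z) ≈ -16.41°, λ = atan2(p_y, p_x) ≈ 117.80°.

≈ (16°S, 118°E)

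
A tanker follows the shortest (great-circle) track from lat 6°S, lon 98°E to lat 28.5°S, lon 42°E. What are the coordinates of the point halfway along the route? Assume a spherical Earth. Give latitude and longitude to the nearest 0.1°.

≈ lat 19.4°S, lon 71.9°E

Convert each endpoint to a unit vector on the sphere (x = cos φ cos λ, y = cos φ sin λ, z = sin φ).
The central angle between the endpoints is δ = arccos(p₁·p₂) ≈ 1.002 rad (57.4°).
Interpolate at f = 1/2 with slerp weights a = sin((1−f)δ)/sin δ ≈ 0.570, b = sin(fδ)/sin δ ≈ 0.570.
p = a·p₁ + b·p₂ ≈ (0.293, 0.897, -0.332); φ = arcsin(p_z) ≈ -19.37°, λ = atan2(p_y, p_x) ≈ 71.88°.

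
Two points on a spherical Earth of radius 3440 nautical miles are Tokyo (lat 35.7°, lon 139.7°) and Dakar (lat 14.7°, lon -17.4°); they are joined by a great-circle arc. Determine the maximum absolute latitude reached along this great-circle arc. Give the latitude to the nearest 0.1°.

The great circle lies in the plane with unit normal n̂ = (p₁ × p₂)/|p₁ × p₂|.
Here n̂_z ≈ -0.374; the vertex latitude is φ_max = arccos|n̂_z| ≈ 68.1°.

≈ 68.1°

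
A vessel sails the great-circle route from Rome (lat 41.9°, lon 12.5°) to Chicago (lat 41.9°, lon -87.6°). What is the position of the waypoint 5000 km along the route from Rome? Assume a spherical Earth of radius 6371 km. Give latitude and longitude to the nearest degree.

Write both endpoints as unit vectors p₁, p₂ with components (cos φ cos λ, cos φ sin λ, sin φ).
The central angle between the endpoints is δ = arccos(p₁·p₂) ≈ 1.214 rad (69.6°). The total great-circle distance is δ·R ≈ 1.214 × 6371 ≈ 7737 km, so the target fraction is f = 5000/7737 ≈ 0.646.
Interpolate at f ≈ 0.646 with slerp weights a = sin((1−f)δ)/sin δ ≈ 0.444, b = sin(fδ)/sin δ ≈ 0.754.
p = a·p₁ + b·p₂ ≈ (0.346, -0.489, 0.800); φ = arcsin(p_z) ≈ 53.17°, λ = atan2(p_y, p_x) ≈ -54.69°.

≈ lat 53°, lon -55°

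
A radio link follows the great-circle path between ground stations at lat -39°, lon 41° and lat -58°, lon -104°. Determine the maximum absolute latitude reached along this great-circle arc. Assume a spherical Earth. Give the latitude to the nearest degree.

≈ -76°

The great circle lies in the plane with unit normal n̂ = (p₁ × p₂)/|p₁ × p₂|.
Here n̂_z ≈ -0.241; the vertex latitude is φ_max = arccos|n̂_z| ≈ 76.1°.
Check via Clairaut: cos φ_max = |cos φ₁| · sin C = cos(39.0°)·sin(161.9°) ≈ 0.241, again giving ≈ 76.1°.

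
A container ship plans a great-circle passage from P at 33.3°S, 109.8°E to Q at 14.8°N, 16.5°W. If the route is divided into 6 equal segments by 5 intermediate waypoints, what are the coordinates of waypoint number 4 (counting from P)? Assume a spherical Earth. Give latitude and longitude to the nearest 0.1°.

≈ 8.6°S, 19.6°E

Write both endpoints as unit vectors p₁, p₂ with components (cos φ cos λ, cos φ sin λ, sin φ).
The central angle between the endpoints is δ = arccos(p₁·p₂) ≈ 2.238 rad (128.2°).
Interpolate at f = 4/6 with slerp weights a = sin((1−f)δ)/sin δ ≈ 0.864, b = sin(fδ)/sin δ ≈ 1.269.
p = a·p₁ + b·p₂ ≈ (0.932, 0.331, -0.150); φ = arcsin(p_z) ≈ -8.63°, λ = atan2(p_y, p_x) ≈ 19.55°.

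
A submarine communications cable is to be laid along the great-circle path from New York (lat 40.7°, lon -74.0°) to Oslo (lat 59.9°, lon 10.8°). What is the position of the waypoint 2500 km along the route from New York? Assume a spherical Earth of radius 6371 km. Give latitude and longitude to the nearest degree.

Write both endpoints as unit vectors p₁, p₂ with components (cos φ cos λ, cos φ sin λ, sin φ).
The central angle between the endpoints is δ = arccos(p₁·p₂) ≈ 0.929 rad (53.2°). The total great-circle distance is δ·R ≈ 0.929 × 6371 ≈ 5919 km, so the target fraction is f = 2500/5919 ≈ 0.422.
Interpolate at f ≈ 0.422 with slerp weights a = sin((1−f)δ)/sin δ ≈ 0.638, b = sin(fδ)/sin δ ≈ 0.477.
p = a·p₁ + b·p₂ ≈ (0.369, -0.420, 0.829); φ = arcsin(p_z) ≈ 56.02°, λ = atan2(p_y, p_x) ≈ -48.75°.

≈ lat 56°, lon -49°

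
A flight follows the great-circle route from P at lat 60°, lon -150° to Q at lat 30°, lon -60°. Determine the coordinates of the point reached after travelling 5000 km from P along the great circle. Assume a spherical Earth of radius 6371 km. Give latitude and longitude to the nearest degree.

Write both endpoints as unit vectors p₁, p₂ with components (cos φ cos λ, cos φ sin λ, sin φ).
The central angle between the endpoints is δ = arccos(p₁·p₂) ≈ 1.123 rad (64.3°). The total great-circle distance is δ·R ≈ 1.123 × 6371 ≈ 7154 km, so the target fraction is f = 5000/7154 ≈ 0.699.
Interpolate at f ≈ 0.699 with slerp weights a = sin((1−f)δ)/sin δ ≈ 0.368, b = sin(fδ)/sin δ ≈ 0.784.
p = a·p₁ + b·p₂ ≈ (0.180, -0.680, 0.711); φ = arcsin(p_z) ≈ 45.29°, λ = atan2(p_y, p_x) ≈ -75.16°.

≈ lat 45°, lon -75°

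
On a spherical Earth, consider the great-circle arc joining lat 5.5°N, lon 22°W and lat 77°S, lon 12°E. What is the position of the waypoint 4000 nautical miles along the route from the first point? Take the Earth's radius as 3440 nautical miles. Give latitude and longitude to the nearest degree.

≈ lat 60°S, lon 8°W

Convert each endpoint to a unit vector on the sphere (x = cos φ cos λ, y = cos φ sin λ, z = sin φ).
The central angle between the endpoints is δ = arccos(p₁·p₂) ≈ 1.478 rad (84.7°). The total great-circle distance is δ·R ≈ 1.478 × 3440 ≈ 5086 nmi, so the target fraction is f = 4000/5086 ≈ 0.787.
Interpolate at f ≈ 0.787 with slerp weights a = sin((1−f)δ)/sin δ ≈ 0.312, b = sin(fδ)/sin δ ≈ 0.922.
p = a·p₁ + b·p₂ ≈ (0.491, -0.073, -0.868); φ = arcsin(p_z) ≈ -60.27°, λ = atan2(p_y, p_x) ≈ -8.48°.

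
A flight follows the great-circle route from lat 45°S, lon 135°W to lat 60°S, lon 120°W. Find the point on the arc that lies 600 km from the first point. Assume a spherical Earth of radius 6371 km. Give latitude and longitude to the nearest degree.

The haversine formula gives a central angle δ ≈ 0.305 rad (17.5°) between the endpoints. The total great-circle distance is δ·R ≈ 0.305 × 6371 ≈ 1942 km, so the target fraction is f = 600/1942 ≈ 0.309.
Interpolate at f ≈ 0.309 with slerp weights a = sin((1−f)δ)/sin δ ≈ 0.697, b = sin(fδ)/sin δ ≈ 0.313.
p = a·p₁ + b·p₂ ≈ (-0.427, -0.484, -0.764); φ = arcsin(p_z) ≈ -49.82°, λ = atan2(p_y, p_x) ≈ -131.40°.

≈ lat 50°S, lon 131°W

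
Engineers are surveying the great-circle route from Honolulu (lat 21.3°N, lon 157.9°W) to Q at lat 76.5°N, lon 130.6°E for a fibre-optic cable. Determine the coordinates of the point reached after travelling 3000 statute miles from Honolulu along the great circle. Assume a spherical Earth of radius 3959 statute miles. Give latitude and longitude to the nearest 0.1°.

≈ lat 62.2°N, lon 179.0°W

From cos δ = sin φ₁ sin φ₂ + cos φ₁ cos φ₂ cos Δλ, the central angle is δ ≈ 1.135 rad (65.0°). The total great-circle distance is δ·R ≈ 1.135 × 3959 ≈ 4493 mi, so the target fraction is f = 3000/4493 ≈ 0.668.
Interpolate at f ≈ 0.668 with slerp weights a = sin((1−f)δ)/sin δ ≈ 0.406, b = sin(fδ)/sin δ ≈ 0.758.
p = a·p₁ + b·p₂ ≈ (-0.466, -0.008, 0.885); φ = arcsin(p_z) ≈ 62.23°, λ = atan2(p_y, p_x) ≈ -179.02°.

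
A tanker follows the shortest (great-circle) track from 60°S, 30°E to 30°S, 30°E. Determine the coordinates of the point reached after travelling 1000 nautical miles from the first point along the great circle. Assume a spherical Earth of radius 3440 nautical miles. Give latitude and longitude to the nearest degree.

The haversine formula gives a central angle δ ≈ 0.524 rad (30.0°) between the endpoints. The total great-circle distance is δ·R ≈ 0.524 × 3440 ≈ 1801 nmi, so the target fraction is f = 1000/1801 ≈ 0.555.
Interpolate at f ≈ 0.555 with slerp weights a = sin((1−f)δ)/sin δ ≈ 0.462, b = sin(fδ)/sin δ ≈ 0.573.
p = a·p₁ + b·p₂ ≈ (0.630, 0.364, -0.686); φ = arcsin(p_z) ≈ -43.34°, λ = atan2(p_y, p_x) ≈ 30.00°.

≈ 43°S, 30°E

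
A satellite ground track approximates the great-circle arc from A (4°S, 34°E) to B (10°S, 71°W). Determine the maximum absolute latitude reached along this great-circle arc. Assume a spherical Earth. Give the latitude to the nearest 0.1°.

≈ 12.0°S

The great circle lies in the plane with unit normal n̂ = (p₁ × p₂)/|p₁ × p₂|.
Here n̂_z ≈ -0.978; the vertex latitude is φ_max = arccos|n̂_z| ≈ 12.0°.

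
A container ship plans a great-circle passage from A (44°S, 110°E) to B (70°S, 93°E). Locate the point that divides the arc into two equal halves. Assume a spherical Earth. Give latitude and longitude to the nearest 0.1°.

≈ (57.3°S, 104.5°E)

Write both endpoints as unit vectors p₁, p₂ with components (cos φ cos λ, cos φ sin λ, sin φ).
The central angle between the endpoints is δ = arccos(p₁·p₂) ≈ 0.478 rad (27.4°).
Interpolate at f = 1/2 with slerp weights a = sin((1−f)δ)/sin δ ≈ 0.515, b = sin(fδ)/sin δ ≈ 0.515.
p = a·p₁ + b·p₂ ≈ (-0.136, 0.524, -0.841); φ = arcsin(p_z) ≈ -57.25°, λ = atan2(p_y, p_x) ≈ 104.54°.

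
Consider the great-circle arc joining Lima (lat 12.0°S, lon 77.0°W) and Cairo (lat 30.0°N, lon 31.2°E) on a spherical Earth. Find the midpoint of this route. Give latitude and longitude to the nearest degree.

≈ lat 15°N, lon 28°W

From cos δ = sin φ₁ sin φ₂ + cos φ₁ cos φ₂ cos Δλ, the central angle is δ ≈ 1.948 rad (111.6°).
Interpolate at f = 1/2 with slerp weights a = sin((1−f)δ)/sin δ ≈ 0.890, b = sin(fδ)/sin δ ≈ 0.890.
p = a·p₁ + b·p₂ ≈ (0.855, -0.449, 0.260); φ = arcsin(p_z) ≈ 15.06°, λ = atan2(p_y, p_x) ≈ -27.70°.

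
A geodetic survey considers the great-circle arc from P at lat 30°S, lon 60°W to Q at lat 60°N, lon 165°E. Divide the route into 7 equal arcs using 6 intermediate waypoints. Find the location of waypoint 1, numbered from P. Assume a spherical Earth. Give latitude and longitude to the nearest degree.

≈ lat 13°S, lon 70°W

Convert each endpoint to a unit vector on the sphere (x = cos φ cos λ, y = cos φ sin λ, z = sin φ).
The central angle between the endpoints is δ = arccos(p₁·p₂) ≈ 2.403 rad (137.7°).
Interpolate at f = 1/7 with slerp weights a = sin((1−f)δ)/sin δ ≈ 1.311, b = sin(fδ)/sin δ ≈ 0.500.
p = a·p₁ + b·p₂ ≈ (0.326, -0.919, -0.223); φ = arcsin(p_z) ≈ -12.87°, λ = atan2(p_y, p_x) ≈ -70.44°.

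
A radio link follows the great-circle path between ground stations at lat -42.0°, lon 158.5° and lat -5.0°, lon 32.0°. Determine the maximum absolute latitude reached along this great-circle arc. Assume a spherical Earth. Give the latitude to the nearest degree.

≈ -50°

The great circle lies in the plane with unit normal n̂ = (p₁ × p₂)/|p₁ × p₂|.
Here n̂_z ≈ -0.644; the vertex latitude is φ_max = arccos|n̂_z| ≈ 49.9°.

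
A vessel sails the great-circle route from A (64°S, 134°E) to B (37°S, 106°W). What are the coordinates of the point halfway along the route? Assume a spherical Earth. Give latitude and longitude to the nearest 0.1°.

≈ (65.2°S, 139.2°W)

Write both endpoints as unit vectors p₁, p₂ with components (cos φ cos λ, cos φ sin λ, sin φ).
The central angle between the endpoints is δ = arccos(p₁·p₂) ≈ 1.196 rad (68.5°).
Interpolate at f = 1/2 with slerp weights a = sin((1−f)δ)/sin δ ≈ 0.605, b = sin(fδ)/sin δ ≈ 0.605.
p = a·p₁ + b·p₂ ≈ (-0.317, -0.274, -0.908); φ = arcsin(p_z) ≈ -65.22°, λ = atan2(p_y, p_x) ≈ -139.23°.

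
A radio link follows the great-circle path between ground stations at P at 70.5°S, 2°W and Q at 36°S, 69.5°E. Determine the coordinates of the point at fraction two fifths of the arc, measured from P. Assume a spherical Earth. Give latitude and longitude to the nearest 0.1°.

≈ 61.5°S, 43.9°E

The haversine formula gives a central angle δ ≈ 0.877 rad (50.2°) between the endpoints.
Interpolate at f = 2/5 with slerp weights a = sin((1−f)δ)/sin δ ≈ 0.653, b = sin(fδ)/sin δ ≈ 0.447.
p = a·p₁ + b·p₂ ≈ (0.345, 0.331, -0.878); φ = arcsin(p_z) ≈ -61.46°, λ = atan2(p_y, p_x) ≈ 43.86°.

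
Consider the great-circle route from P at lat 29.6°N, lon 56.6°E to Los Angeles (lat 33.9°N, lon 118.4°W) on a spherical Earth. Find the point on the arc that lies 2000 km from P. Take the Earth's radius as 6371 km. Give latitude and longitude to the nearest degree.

≈ lat 48°N, lon 54°E

From cos δ = sin φ₁ sin φ₂ + cos φ₁ cos φ₂ cos Δλ, the central angle is δ ≈ 2.030 rad (116.3°). The total great-circle distance is δ·R ≈ 2.030 × 6371 ≈ 12935 km, so the target fraction is f = 2000/12935 ≈ 0.155.
Interpolate at f ≈ 0.155 with slerp weights a = sin((1−f)δ)/sin δ ≈ 1.104, b = sin(fδ)/sin δ ≈ 0.345.
p = a·p₁ + b·p₂ ≈ (0.392, 0.550, 0.737); φ = arcsin(p_z) ≈ 47.51°, λ = atan2(p_y, p_x) ≈ 54.49°.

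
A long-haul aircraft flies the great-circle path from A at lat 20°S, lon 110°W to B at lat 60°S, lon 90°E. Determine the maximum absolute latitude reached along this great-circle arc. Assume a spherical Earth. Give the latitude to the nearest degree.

≈ 81°S

The great circle lies in the plane with unit normal n̂ = (p₁ × p₂)/|p₁ × p₂|.
Here n̂_z ≈ -0.162; the vertex latitude is φ_max = arccos|n̂_z| ≈ 80.7°.
Check via Clairaut: cos φ_max = |cos φ₁| · sin C = cos(20.0°)·sin(170.0°) ≈ 0.162, again giving ≈ 80.7°.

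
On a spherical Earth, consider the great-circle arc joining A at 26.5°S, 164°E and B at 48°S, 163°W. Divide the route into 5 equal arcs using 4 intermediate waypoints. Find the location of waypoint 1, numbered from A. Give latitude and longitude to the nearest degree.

Convert each endpoint to a unit vector on the sphere (x = cos φ cos λ, y = cos φ sin λ, z = sin φ).
The central angle between the endpoints is δ = arccos(p₁·p₂) ≈ 0.585 rad (33.5°).
Interpolate at f = 1/5 with slerp weights a = sin((1−f)δ)/sin δ ≈ 0.817, b = sin(fδ)/sin δ ≈ 0.211.
p = a·p₁ + b·p₂ ≈ (-0.838, 0.160, -0.522); φ = arcsin(p_z) ≈ -31.44°, λ = atan2(p_y, p_x) ≈ 169.18°.

≈ 31°S, 169°E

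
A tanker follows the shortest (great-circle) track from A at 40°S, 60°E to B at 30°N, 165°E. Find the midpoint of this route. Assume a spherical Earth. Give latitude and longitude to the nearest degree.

Convert each endpoint to a unit vector on the sphere (x = cos φ cos λ, y = cos φ sin λ, z = sin φ).
The central angle between the endpoints is δ = arccos(p₁·p₂) ≈ 2.086 rad (119.5°).
Interpolate at f = 1/2 with slerp weights a = sin((1−f)δ)/sin δ ≈ 0.993, b = sin(fδ)/sin δ ≈ 0.993.
p = a·p₁ + b·p₂ ≈ (-0.450, 0.881, -0.142); φ = arcsin(p_z) ≈ -8.15°, λ = atan2(p_y, p_x) ≈ 117.06°.

≈ 8°S, 117°E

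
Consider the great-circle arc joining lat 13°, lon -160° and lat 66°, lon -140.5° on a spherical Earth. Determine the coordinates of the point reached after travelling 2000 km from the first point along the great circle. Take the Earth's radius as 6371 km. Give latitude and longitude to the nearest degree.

≈ lat 31°, lon -157°

Write both endpoints as unit vectors p₁, p₂ with components (cos φ cos λ, cos φ sin λ, sin φ).
The central angle between the endpoints is δ = arccos(p₁·p₂) ≈ 0.953 rad (54.6°). The total great-circle distance is δ·R ≈ 0.953 × 6371 ≈ 6073 km, so the target fraction is f = 2000/6073 ≈ 0.329.
Interpolate at f ≈ 0.329 with slerp weights a = sin((1−f)δ)/sin δ ≈ 0.732, b = sin(fδ)/sin δ ≈ 0.379.
p = a·p₁ + b·p₂ ≈ (-0.789, -0.342, 0.511); φ = arcsin(p_z) ≈ 30.71°, λ = atan2(p_y, p_x) ≈ -156.57°.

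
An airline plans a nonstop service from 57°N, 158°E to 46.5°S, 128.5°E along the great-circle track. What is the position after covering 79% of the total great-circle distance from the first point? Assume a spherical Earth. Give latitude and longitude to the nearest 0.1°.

≈ 24.8°S, 135.2°E

Write both endpoints as unit vectors p₁, p₂ with components (cos φ cos λ, cos φ sin λ, sin φ).
The central angle between the endpoints is δ = arccos(p₁·p₂) ≈ 1.857 rad (106.4°).
Interpolate at f = 0.79 with slerp weights a = sin((1−f)δ)/sin δ ≈ 0.396, b = sin(fδ)/sin δ ≈ 1.037.
p = a·p₁ + b·p₂ ≈ (-0.644, 0.639, -0.420); φ = arcsin(p_z) ≈ -24.82°, λ = atan2(p_y, p_x) ≈ 135.22°.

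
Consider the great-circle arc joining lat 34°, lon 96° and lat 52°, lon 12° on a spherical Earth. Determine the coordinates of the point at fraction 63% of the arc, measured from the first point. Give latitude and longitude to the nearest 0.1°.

Write both endpoints as unit vectors p₁, p₂ with components (cos φ cos λ, cos φ sin λ, sin φ).
The central angle between the endpoints is δ = arccos(p₁·p₂) ≈ 1.054 rad (60.4°).
Interpolate at f = 0.63 with slerp weights a = sin((1−f)δ)/sin δ ≈ 0.437, b = sin(fδ)/sin δ ≈ 0.709.
p = a·p₁ + b·p₂ ≈ (0.389, 0.451, 0.803); φ = arcsin(p_z) ≈ 53.43°, λ = atan2(p_y, p_x) ≈ 49.24°.

≈ lat 53.4°, lon 49.2°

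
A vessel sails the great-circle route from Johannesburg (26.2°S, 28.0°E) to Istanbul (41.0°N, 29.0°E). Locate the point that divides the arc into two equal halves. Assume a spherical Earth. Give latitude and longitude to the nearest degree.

Convert each endpoint to a unit vector on the sphere (x = cos φ cos λ, y = cos φ sin λ, z = sin φ).
The central angle between the endpoints is δ = arccos(p₁·p₂) ≈ 1.173 rad (67.2°).
Interpolate at f = 1/2 with slerp weights a = sin((1−f)δ)/sin δ ≈ 0.600, b = sin(fδ)/sin δ ≈ 0.600.
p = a·p₁ + b·p₂ ≈ (0.872, 0.473, 0.129); φ = arcsin(p_z) ≈ 7.40°, λ = atan2(p_y, p_x) ≈ 28.46°.

≈ 7°N, 28°E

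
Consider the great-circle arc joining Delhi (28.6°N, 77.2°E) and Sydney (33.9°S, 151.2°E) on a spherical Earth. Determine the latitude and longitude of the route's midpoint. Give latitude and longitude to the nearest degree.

≈ 3°S, 113°E

Convert each endpoint to a unit vector on the sphere (x = cos φ cos λ, y = cos φ sin λ, z = sin φ).
The central angle between the endpoints is δ = arccos(p₁·p₂) ≈ 1.637 rad (93.8°).
Interpolate at f = 1/2 with slerp weights a = sin((1−f)δ)/sin δ ≈ 0.732, b = sin(fδ)/sin δ ≈ 0.732.
p = a·p₁ + b·p₂ ≈ (-0.390, 0.919, -0.058); φ = arcsin(p_z) ≈ -3.32°, λ = atan2(p_y, p_x) ≈ 112.99°.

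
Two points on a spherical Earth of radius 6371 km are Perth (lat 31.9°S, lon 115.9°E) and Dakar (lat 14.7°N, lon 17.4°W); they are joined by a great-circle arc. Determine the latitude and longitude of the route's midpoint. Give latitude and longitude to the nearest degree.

≈ lat 21°S, lon 41°E

Write both endpoints as unit vectors p₁, p₂ with components (cos φ cos λ, cos φ sin λ, sin φ).
The central angle between the endpoints is δ = arccos(p₁·p₂) ≈ 2.342 rad (134.2°).
Interpolate at f = 1/2 with slerp weights a = sin((1−f)δ)/sin δ ≈ 1.285, b = sin(fδ)/sin δ ≈ 1.285.
p = a·p₁ + b·p₂ ≈ (0.710, 0.610, -0.353); φ = arcsin(p_z) ≈ -20.67°, λ = atan2(p_y, p_x) ≈ 40.67°.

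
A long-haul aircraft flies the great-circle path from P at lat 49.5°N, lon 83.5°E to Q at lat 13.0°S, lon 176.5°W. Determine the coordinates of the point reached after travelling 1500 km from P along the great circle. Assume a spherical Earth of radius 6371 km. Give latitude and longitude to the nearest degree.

From cos δ = sin φ₁ sin φ₂ + cos φ₁ cos φ₂ cos Δλ, the central angle is δ ≈ 1.856 rad (106.3°). The total great-circle distance is δ·R ≈ 1.856 × 6371 ≈ 11822 km, so the target fraction is f = 1500/11822 ≈ 0.127.
Interpolate at f ≈ 0.127 with slerp weights a = sin((1−f)δ)/sin δ ≈ 1.041, b = sin(fδ)/sin δ ≈ 0.243.
p = a·p₁ + b·p₂ ≈ (-0.160, 0.657, 0.737); φ = arcsin(p_z) ≈ 47.45°, λ = atan2(p_y, p_x) ≈ 103.68°.

≈ lat 47°N, lon 104°E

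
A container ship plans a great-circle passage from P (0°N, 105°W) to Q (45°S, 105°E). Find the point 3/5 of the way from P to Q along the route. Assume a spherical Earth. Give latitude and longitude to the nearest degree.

Convert each endpoint to a unit vector on the sphere (x = cos φ cos λ, y = cos φ sin λ, z = sin φ).
The central angle between the endpoints is δ = arccos(p₁·p₂) ≈ 2.230 rad (127.8°).
Interpolate at f = 3/5 with slerp weights a = sin((1−f)δ)/sin δ ≈ 0.984, b = sin(fδ)/sin δ ≈ 1.231.
p = a·p₁ + b·p₂ ≈ (-0.480, -0.110, -0.870); φ = arcsin(p_z) ≈ -60.49°, λ = atan2(p_y, p_x) ≈ -167.06°.

≈ (60°S, 167°W)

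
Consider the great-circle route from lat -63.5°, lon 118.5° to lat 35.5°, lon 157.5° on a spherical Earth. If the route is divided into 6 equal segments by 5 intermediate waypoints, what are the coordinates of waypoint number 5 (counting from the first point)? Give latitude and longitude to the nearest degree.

≈ lat 19°, lon 152°

Convert each endpoint to a unit vector on the sphere (x = cos φ cos λ, y = cos φ sin λ, z = sin φ).
The central angle between the endpoints is δ = arccos(p₁·p₂) ≈ 1.810 rad (103.7°).
Interpolate at f = 5/6 with slerp weights a = sin((1−f)δ)/sin δ ≈ 0.306, b = sin(fδ)/sin δ ≈ 1.027.
p = a·p₁ + b·p₂ ≈ (-0.838, 0.440, 0.323); φ = arcsin(p_z) ≈ 18.84°, λ = atan2(p_y, p_x) ≈ 152.29°.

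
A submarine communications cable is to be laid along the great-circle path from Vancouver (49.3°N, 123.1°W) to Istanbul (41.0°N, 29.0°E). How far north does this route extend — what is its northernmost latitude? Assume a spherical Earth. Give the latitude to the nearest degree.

≈ 77°N

The great circle lies in the plane with unit normal n̂ = (p₁ × p₂)/|p₁ × p₂|.
Here n̂_z ≈ +0.231; the vertex latitude is φ_max = arccos|n̂_z| ≈ 76.7°.
Check via Clairaut: cos φ_max = |cos φ₁| · sin C = cos(49.3°)·sin(20.7°) ≈ 0.231, again giving ≈ 76.7°.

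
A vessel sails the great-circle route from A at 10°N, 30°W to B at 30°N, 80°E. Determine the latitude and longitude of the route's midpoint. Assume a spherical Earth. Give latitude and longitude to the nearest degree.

≈ 32°N, 20°E

Write both endpoints as unit vectors p₁, p₂ with components (cos φ cos λ, cos φ sin λ, sin φ).
The central angle between the endpoints is δ = arccos(p₁·p₂) ≈ 1.777 rad (101.8°).
Interpolate at f = 1/2 with slerp weights a = sin((1−f)δ)/sin δ ≈ 0.793, b = sin(fδ)/sin δ ≈ 0.793.
p = a·p₁ + b·p₂ ≈ (0.796, 0.286, 0.534); φ = arcsin(p_z) ≈ 32.29°, λ = atan2(p_y, p_x) ≈ 19.76°.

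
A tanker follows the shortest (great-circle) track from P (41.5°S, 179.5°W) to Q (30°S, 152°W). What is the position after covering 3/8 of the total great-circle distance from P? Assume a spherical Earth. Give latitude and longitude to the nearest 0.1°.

From cos δ = sin φ₁ sin φ₂ + cos φ₁ cos φ₂ cos Δλ, the central angle is δ ≈ 0.436 rad (25.0°).
Interpolate at f = 3/8 with slerp weights a = sin((1−f)δ)/sin δ ≈ 0.637, b = sin(fδ)/sin δ ≈ 0.385.
p = a·p₁ + b·p₂ ≈ (-0.772, -0.161, -0.615); φ = arcsin(p_z) ≈ -37.95°, λ = atan2(p_y, p_x) ≈ -168.23°.

≈ (37.9°S, 168.2°W)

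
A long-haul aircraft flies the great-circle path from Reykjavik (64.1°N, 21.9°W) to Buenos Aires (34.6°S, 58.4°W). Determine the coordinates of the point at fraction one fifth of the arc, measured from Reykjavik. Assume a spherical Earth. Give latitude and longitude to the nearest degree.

From cos δ = sin φ₁ sin φ₂ + cos φ₁ cos φ₂ cos Δλ, the central angle is δ ≈ 1.794 rad (102.8°).
Interpolate at f = 1/5 with slerp weights a = sin((1−f)δ)/sin δ ≈ 1.016, b = sin(fδ)/sin δ ≈ 0.360.
p = a·p₁ + b·p₂ ≈ (0.567, -0.418, 0.710); φ = arcsin(p_z) ≈ 45.20°, λ = atan2(p_y, p_x) ≈ -36.39°.

≈ (45°N, 36°W)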